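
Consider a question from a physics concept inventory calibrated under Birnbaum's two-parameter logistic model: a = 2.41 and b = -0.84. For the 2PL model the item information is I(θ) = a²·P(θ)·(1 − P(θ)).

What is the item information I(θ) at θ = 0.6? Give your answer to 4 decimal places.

P = 1/(1+e^{-3.4704}) = 0.9698
P(1−P) = 0.9698 × 0.0302 = 0.0293
I = a² × P(1−P) = 2.41² × 0.0293 = 0.16992

0.1699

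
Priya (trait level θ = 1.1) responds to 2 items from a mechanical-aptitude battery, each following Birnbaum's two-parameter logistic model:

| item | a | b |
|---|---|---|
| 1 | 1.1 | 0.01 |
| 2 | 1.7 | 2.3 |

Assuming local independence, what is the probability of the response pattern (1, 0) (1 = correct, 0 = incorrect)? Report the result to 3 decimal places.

0.680

P(θ) = 1 / (1 + exp(−a(θ − b)))
P_1 = 1/(1+e^{-1.1990}) = 0.7683
P_2 = 1/(1+e^{2.0400}) = 0.1151
L = P_1 × (1−P_2) = 0.7683 × 0.8849 = 0.67994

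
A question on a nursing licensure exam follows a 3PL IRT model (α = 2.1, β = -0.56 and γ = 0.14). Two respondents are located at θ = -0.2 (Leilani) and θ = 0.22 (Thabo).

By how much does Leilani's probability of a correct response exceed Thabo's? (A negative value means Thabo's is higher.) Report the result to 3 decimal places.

P(θ) = γ + (1 − γ) · 1 / (1 + exp(−α(θ − β)))
P(Leilani) = 0.7252  [exponent 0.7560]
P(Thabo) = 0.8600  [exponent 1.6380]
Difference = 0.7252 − 0.8600 = -0.1348

-0.135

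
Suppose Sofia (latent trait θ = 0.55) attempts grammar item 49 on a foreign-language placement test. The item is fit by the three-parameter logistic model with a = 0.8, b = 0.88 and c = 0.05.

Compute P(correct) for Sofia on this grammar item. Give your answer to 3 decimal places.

0.463

P(θ) = c + (1 − c) · 1 / (1 + exp(−a(θ − b)))
Exponent: 0.8 × (0.55 − 0.88) = -0.2640
1/(1 + e^{0.2640}) = 0.4344
P = 0.05 + 0.95 × 0.4344 = 0.4627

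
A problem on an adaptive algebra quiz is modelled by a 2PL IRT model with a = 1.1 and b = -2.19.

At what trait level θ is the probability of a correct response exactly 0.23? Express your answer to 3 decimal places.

P(θ) = 1 / (1 + exp(−a(θ − b)))
logit = ln(0.2300/0.7700) = -1.2083
θ = b + logit/(a) = -2.19 + (-1.2083)/1.1000 = -3.2885

-3.288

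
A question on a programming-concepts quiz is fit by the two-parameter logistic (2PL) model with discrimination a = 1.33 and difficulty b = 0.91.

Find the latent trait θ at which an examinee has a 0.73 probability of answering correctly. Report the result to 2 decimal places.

1.66

P(θ) = 1 / (1 + exp(−a(θ − b)))
logit = ln(0.7300/0.2700) = 0.9946
θ = b + logit/(a) = 0.91 + 0.9946/1.3300 = 1.6578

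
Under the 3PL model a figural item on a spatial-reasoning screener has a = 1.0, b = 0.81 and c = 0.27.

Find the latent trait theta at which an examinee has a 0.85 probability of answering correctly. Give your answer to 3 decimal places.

2.162

P(theta) = c + (1 − c) · 1 / (1 + exp(−a(theta − b)))
Remove guessing floor: (0.85 − 0.27)/(1 − 0.27) = 0.7945
logit = ln(0.7945/0.2055) = 1.3524
theta = b + logit/(a) = 0.81 + 1.3524/1.0000 = 2.1624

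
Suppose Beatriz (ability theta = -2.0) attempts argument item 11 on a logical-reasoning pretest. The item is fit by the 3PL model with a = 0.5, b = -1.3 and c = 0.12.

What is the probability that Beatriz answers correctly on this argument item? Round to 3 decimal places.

P(theta) = c + (1 − c) · 1 / (1 + exp(−a(theta − b)))
Exponent: 0.5 × (-2.0 − (-1.3)) = -0.3500
1/(1 + e^{0.3500}) = 0.4134
P = 0.12 + 0.88 × 0.4134 = 0.4838

0.484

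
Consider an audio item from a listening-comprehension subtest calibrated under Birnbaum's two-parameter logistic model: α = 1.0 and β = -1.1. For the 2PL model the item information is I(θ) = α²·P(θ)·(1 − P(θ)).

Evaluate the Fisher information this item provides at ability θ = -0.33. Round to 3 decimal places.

0.216

P = 1/(1+e^{-0.7700}) = 0.6835
P(1−P) = 0.6835 × 0.3165 = 0.2163
I = α² × P(1−P) = 1.0² × 0.2163 = 0.21632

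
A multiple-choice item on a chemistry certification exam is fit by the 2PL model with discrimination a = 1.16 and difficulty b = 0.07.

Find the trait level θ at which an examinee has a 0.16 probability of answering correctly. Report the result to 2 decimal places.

-1.36

P(θ) = 1 / (1 + exp(−a(θ − b)))
logit = ln(0.1600/0.8400) = -1.6582
θ = b + logit/(a) = 0.07 + (-1.6582)/1.1600 = -1.3595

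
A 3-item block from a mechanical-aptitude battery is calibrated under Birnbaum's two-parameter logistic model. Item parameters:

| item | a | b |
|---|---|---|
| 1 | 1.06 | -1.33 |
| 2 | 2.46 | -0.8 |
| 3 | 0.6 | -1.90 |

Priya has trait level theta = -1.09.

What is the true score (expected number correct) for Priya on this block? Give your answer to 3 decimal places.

P(theta) = 1 / (1 + exp(−a(theta − b)))
P_1 = 1/(1+e^{-0.2544}) = 0.5633
P_2 = 1/(1+e^{0.7134}) = 0.3288
P_3 = 1/(1+e^{-0.4860}) = 0.6192
E[score] = 0.5633 + 0.3288 + 0.6192 = 1.5113

1.511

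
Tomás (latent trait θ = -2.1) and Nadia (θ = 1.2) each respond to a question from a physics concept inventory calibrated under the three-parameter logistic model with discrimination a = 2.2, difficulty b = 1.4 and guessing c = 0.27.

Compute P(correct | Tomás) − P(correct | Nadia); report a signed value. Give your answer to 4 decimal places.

-0.2856

P(θ) = c + (1 − c) · 1 / (1 + exp(−a(θ − b)))
P(Tomás) = 0.2703  [exponent -7.7000]
P(Nadia) = 0.5560  [exponent -0.4400]
Difference = 0.2703 − 0.5560 = -0.2856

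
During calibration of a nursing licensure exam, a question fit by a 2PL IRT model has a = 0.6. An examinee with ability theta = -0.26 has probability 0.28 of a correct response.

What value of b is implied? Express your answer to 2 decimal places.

P(theta) = 1 / (1 + exp(−a(theta − b)))
logit(0.28) = ln(0.28/0.72) = -0.9445
b = theta − logit/(a) = -0.26 − (-0.9445)/0.6000 = 1.3141

1.31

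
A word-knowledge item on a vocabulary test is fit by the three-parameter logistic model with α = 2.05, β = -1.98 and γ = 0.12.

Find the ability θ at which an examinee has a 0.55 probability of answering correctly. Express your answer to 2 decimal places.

P(θ) = γ + (1 − γ) · 1 / (1 + exp(−α(θ − β)))
Remove guessing floor: (0.55 − 0.12)/(1 − 0.12) = 0.4886
logit = ln(0.4886/0.5114) = -0.0455
θ = β + logit/(α) = -1.98 + (-0.0455)/2.0500 = -2.0022

-2.00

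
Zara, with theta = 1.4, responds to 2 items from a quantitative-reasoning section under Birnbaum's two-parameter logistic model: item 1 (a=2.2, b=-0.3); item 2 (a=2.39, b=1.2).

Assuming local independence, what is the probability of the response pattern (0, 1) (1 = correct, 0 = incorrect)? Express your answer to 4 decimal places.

P(theta) = 1 / (1 + exp(−a(theta − b)))
P_1 = 1/(1+e^{-3.7400}) = 0.9768
P_2 = 1/(1+e^{-0.4780}) = 0.6173
L = (1−P_1) × P_2 = 0.0232 × 0.6173 = 0.01432

0.0143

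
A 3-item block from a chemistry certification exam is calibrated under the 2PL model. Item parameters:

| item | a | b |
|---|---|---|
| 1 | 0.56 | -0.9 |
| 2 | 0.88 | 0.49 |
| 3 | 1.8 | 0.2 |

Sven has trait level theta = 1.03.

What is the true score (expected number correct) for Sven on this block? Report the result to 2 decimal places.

2.18

P(theta) = 1 / (1 + exp(−a(theta − b)))
P_1 = 1/(1+e^{-1.0808}) = 0.7466
P_2 = 1/(1+e^{-0.4752}) = 0.6166
P_3 = 1/(1+e^{-1.4940}) = 0.8167
E[score] = 0.7466 + 0.6166 + 0.8167 = 2.1799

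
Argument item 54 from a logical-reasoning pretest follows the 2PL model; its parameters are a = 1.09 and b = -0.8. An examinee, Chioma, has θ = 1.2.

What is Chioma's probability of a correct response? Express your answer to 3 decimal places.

0.898

P(θ) = 1 / (1 + exp(−a(θ − b)))
Exponent: 1.09 × (1.2 − (-0.8)) = 2.1800
1/(1 + e^{-2.1800}) = 0.8984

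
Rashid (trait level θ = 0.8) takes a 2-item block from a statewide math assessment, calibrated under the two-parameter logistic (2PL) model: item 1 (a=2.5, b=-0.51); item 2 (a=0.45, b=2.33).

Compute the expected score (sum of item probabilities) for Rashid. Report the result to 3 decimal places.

1.298

P(θ) = 1 / (1 + exp(−a(θ − b)))
P_1 = 1/(1+e^{-3.2750}) = 0.9636
P_2 = 1/(1+e^{0.6885}) = 0.3344
E[score] = 0.9636 + 0.3344 = 1.2979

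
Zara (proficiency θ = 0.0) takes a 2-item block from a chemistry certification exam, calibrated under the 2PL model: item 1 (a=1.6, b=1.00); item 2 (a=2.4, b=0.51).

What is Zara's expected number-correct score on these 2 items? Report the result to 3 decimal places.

P(θ) = 1 / (1 + exp(−a(θ − b)))
P_1 = 1/(1+e^{1.6000}) = 0.1680
P_2 = 1/(1+e^{1.2240}) = 0.2272
E[score] = 0.1680 + 0.2272 = 0.3952

0.395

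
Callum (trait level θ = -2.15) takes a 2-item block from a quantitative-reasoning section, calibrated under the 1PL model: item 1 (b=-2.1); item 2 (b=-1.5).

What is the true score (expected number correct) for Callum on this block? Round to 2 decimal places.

P(θ) = 1 / (1 + exp(−(θ − b)))
P_1 = 1/(1+e^{0.0500}) = 0.4875
P_2 = 1/(1+e^{0.6500}) = 0.3430
E[score] = 0.4875 + 0.3430 = 0.8305

0.83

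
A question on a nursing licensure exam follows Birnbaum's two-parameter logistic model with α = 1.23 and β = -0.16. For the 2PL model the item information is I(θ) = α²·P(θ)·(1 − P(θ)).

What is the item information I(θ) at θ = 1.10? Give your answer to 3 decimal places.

P = 1/(1+e^{-1.5498}) = 0.8249
P(1−P) = 0.8249 × 0.1751 = 0.1444
I = α² × P(1−P) = 1.23² × 0.1444 = 0.21854

0.219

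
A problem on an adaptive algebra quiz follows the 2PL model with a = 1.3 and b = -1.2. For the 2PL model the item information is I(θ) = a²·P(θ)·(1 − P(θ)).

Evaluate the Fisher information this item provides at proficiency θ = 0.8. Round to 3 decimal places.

P = 1/(1+e^{-2.6000}) = 0.9309
P(1−P) = 0.9309 × 0.0691 = 0.0644
I = a² × P(1−P) = 1.3² × 0.0644 = 0.10877

0.109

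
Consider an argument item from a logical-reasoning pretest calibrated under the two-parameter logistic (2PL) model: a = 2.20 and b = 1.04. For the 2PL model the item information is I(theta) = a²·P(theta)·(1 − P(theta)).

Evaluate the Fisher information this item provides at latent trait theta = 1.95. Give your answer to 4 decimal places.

0.5074

P = 1/(1+e^{-2.0020}) = 0.8810
P(1−P) = 0.8810 × 0.1190 = 0.1048
I = a² × P(1−P) = 2.20² × 0.1048 = 0.50740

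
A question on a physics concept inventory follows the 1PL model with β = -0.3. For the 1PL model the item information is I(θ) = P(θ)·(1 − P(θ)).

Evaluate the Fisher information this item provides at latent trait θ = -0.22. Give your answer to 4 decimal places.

0.2496

P = 1/(1+e^{-0.0800}) = 0.5200
P(1−P) = 0.5200 × 0.4800 = 0.2496
I = P(1−P) = 0.24960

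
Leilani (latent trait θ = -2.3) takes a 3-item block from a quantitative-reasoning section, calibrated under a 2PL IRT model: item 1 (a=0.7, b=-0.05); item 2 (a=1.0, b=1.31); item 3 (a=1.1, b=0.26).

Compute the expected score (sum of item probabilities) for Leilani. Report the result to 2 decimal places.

0.25

P(θ) = 1 / (1 + exp(−a(θ − b)))
P_1 = 1/(1+e^{1.5750}) = 0.1715
P_2 = 1/(1+e^{3.6100}) = 0.0263
P_3 = 1/(1+e^{2.8160}) = 0.0565
E[score] = 0.1715 + 0.0263 + 0.0565 = 0.2543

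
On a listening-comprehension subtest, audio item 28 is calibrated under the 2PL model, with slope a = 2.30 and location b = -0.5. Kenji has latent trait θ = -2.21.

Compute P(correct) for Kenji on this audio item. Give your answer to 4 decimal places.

0.0192

P(θ) = 1 / (1 + exp(−a(θ − b)))
Exponent: 2.30 × (-2.21 − (-0.5)) = -3.9330
1/(1 + e^{3.9330}) = 0.0192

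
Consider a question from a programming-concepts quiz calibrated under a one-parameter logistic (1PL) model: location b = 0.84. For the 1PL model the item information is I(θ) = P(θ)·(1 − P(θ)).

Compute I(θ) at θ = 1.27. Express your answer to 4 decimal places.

0.2388

P = 1/(1+e^{-0.4300}) = 0.6059
P(1−P) = 0.6059 × 0.3941 = 0.2388
I = P(1−P) = 0.23879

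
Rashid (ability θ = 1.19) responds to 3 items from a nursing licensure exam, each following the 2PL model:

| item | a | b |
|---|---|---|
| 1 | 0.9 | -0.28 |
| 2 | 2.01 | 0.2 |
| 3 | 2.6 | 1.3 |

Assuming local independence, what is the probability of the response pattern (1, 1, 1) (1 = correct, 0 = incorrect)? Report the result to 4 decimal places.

0.2980

P(θ) = 1 / (1 + exp(−a(θ − b)))
P_1 = 1/(1+e^{-1.3230}) = 0.7897
P_2 = 1/(1+e^{-1.9899}) = 0.8797
P_3 = 1/(1+e^{0.2860}) = 0.4290
L = P_1 × P_2 × P_3 = 0.7897 × 0.8797 × 0.4290 = 0.29802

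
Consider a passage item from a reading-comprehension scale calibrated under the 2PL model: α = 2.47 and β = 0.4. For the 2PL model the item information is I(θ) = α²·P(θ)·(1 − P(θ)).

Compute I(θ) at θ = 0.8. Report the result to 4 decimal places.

P = 1/(1+e^{-0.9880}) = 0.7287
P(1−P) = 0.7287 × 0.2713 = 0.1977
I = α² × P(1−P) = 2.47² × 0.1977 = 1.20615

1.2061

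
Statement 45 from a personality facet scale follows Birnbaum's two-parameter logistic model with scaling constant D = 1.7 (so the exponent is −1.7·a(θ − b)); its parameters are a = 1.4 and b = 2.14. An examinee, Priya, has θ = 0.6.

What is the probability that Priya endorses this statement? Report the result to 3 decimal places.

P(θ) = 1 / (1 + exp(−D·a(θ − b)))
Exponent: 1.7 × 1.4 × (0.6 − 2.14) = -3.6652
1/(1 + e^{3.6652}) = 0.0250
P = 0.0250

0.025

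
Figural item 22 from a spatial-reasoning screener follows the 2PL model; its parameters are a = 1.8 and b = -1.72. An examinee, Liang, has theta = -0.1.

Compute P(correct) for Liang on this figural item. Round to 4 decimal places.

P(theta) = 1 / (1 + exp(−a(theta − b)))
Exponent: 1.8 × (-0.1 − (-1.72)) = 2.9160
1/(1 + e^{-2.9160}) = 0.9486

0.9486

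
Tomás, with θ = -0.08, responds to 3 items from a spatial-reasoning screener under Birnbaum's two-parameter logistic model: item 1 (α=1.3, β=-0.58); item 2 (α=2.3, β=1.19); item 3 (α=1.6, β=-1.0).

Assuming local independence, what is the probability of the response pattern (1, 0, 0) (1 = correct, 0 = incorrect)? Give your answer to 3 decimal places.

0.116

P(θ) = 1 / (1 + exp(−α(θ − β)))
P_1 = 1/(1+e^{-0.6500}) = 0.6570
P_2 = 1/(1+e^{2.9210}) = 0.0511
P_3 = 1/(1+e^{-1.4720}) = 0.8134
L = P_1 × (1−P_2) × (1−P_3) = 0.6570 × 0.9489 × 0.1866 = 0.11635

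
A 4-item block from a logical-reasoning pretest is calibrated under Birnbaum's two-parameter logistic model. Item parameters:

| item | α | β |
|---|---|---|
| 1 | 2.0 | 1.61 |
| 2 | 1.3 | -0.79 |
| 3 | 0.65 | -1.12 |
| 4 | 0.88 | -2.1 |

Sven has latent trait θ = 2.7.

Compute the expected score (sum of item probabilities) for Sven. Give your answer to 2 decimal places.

3.80

P(θ) = 1 / (1 + exp(−α(θ − β)))
P_1 = 1/(1+e^{-2.1800}) = 0.8984
P_2 = 1/(1+e^{-4.5370}) = 0.9894
P_3 = 1/(1+e^{-2.4830}) = 0.9229
P_4 = 1/(1+e^{-4.2240}) = 0.9856
E[score] = 0.8984 + 0.9894 + 0.9229 + 0.9856 = 3.7964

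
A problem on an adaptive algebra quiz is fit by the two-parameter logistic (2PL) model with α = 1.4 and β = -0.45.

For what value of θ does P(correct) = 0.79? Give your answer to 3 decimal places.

P(θ) = 1 / (1 + exp(−α(θ − β)))
logit = ln(0.7900/0.2100) = 1.3249
θ = β + logit/(α) = -0.45 + 1.3249/1.4000 = 0.4964

0.496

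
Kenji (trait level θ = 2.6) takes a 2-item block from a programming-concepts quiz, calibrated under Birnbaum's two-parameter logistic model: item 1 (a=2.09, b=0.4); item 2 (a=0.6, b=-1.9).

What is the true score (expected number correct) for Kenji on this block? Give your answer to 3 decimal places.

1.927

P(θ) = 1 / (1 + exp(−a(θ − b)))
P_1 = 1/(1+e^{-4.5980}) = 0.9900
P_2 = 1/(1+e^{-2.7000}) = 0.9370
E[score] = 0.9900 + 0.9370 = 1.9271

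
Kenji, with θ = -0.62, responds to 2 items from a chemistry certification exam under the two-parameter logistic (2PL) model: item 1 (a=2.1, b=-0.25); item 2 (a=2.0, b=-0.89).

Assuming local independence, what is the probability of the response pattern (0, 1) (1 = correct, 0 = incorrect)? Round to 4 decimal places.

0.4328

P(θ) = 1 / (1 + exp(−a(θ − b)))
P_1 = 1/(1+e^{0.7770}) = 0.3150
P_2 = 1/(1+e^{-0.5400}) = 0.6318
L = (1−P_1) × P_2 = 0.6850 × 0.6318 = 0.43281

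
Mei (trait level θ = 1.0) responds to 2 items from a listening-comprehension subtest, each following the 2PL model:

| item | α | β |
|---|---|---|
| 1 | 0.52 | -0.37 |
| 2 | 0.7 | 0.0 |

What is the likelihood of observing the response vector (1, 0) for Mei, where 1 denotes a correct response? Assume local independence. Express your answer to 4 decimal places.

0.2226

P(θ) = 1 / (1 + exp(−α(θ − β)))
P_1 = 1/(1+e^{-0.7124}) = 0.6709
P_2 = 1/(1+e^{-0.7000}) = 0.6682
L = P_1 × (1−P_2) = 0.6709 × 0.3318 = 0.22262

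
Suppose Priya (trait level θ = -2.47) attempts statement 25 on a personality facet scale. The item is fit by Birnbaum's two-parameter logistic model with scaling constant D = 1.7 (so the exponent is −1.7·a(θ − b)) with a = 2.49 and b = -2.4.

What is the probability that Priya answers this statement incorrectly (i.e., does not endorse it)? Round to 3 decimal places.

0.574

P(θ) = 1 / (1 + exp(−D·a(θ − b)))
Exponent: 1.7 × 2.49 × (-2.47 − (-2.4)) = -0.2963
1/(1 + e^{0.2963}) = 0.4265
P = 0.4265
P(incorrect) = 1 − 0.4265 = 0.5735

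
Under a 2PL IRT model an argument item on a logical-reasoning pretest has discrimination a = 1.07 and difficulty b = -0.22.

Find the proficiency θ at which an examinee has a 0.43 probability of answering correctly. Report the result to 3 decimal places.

P(θ) = 1 / (1 + exp(−a(θ − b)))
logit = ln(0.4300/0.5700) = -0.2819
θ = b + logit/(a) = -0.22 + (-0.2819)/1.0700 = -0.4834

-0.483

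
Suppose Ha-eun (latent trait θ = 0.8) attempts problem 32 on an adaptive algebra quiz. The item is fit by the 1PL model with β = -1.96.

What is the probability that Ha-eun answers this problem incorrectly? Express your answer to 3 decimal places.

0.060

P(θ) = 1 / (1 + exp(−(θ − β)))
Exponent: (0.8 − (-1.96)) = 2.7600
1/(1 + e^{-2.7600}) = 0.9405
P = 0.9405
P(incorrect) = 1 − 0.9405 = 0.0595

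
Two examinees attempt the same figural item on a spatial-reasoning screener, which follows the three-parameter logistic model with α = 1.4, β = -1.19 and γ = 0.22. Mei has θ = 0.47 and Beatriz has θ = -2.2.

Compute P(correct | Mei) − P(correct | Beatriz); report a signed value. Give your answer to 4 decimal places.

P(θ) = γ + (1 − γ) · 1 / (1 + exp(−α(θ − β)))
P(Mei) = 0.9305  [exponent 2.3240]
P(Beatriz) = 0.3726  [exponent -1.4140]
Difference = 0.9305 − 0.3726 = 0.5579

0.5579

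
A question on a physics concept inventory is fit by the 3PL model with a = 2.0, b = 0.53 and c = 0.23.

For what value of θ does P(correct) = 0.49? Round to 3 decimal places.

P(θ) = c + (1 − c) · 1 / (1 + exp(−a(θ − b)))
Remove guessing floor: (0.49 − 0.23)/(1 − 0.23) = 0.3377
logit = ln(0.3377/0.6623) = -0.6737
θ = b + logit/(a) = 0.53 + (-0.6737)/2.0000 = 0.1931

0.193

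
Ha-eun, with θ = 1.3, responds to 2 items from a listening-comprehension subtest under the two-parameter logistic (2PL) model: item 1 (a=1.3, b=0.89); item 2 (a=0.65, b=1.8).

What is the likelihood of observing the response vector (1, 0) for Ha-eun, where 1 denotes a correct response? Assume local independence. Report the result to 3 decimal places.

0.366

P(θ) = 1 / (1 + exp(−a(θ − b)))
P_1 = 1/(1+e^{-0.5330}) = 0.6302
P_2 = 1/(1+e^{0.3250}) = 0.4195
L = P_1 × (1−P_2) = 0.6302 × 0.5805 = 0.36585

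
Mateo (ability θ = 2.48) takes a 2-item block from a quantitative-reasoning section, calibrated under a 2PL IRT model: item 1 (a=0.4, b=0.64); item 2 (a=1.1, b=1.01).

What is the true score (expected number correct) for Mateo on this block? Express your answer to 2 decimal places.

P(θ) = 1 / (1 + exp(−a(θ − b)))
P_1 = 1/(1+e^{-0.7360}) = 0.6761
P_2 = 1/(1+e^{-1.6170}) = 0.8344
E[score] = 0.6761 + 0.8344 = 1.5105

1.51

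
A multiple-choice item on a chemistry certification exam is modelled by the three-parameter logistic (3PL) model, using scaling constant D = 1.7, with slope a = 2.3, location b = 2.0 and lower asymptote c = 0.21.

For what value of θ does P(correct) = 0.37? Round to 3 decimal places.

P(θ) = c + (1 − c) · 1 / (1 + exp(−D·a(θ − b)))
Remove guessing floor: (0.37 − 0.21)/(1 − 0.21) = 0.2025
logit = ln(0.2025/0.7975) = -1.3705
θ = b + logit/(1.7·a) = 2.0 + (-1.3705)/3.9100 = 1.6495

1.649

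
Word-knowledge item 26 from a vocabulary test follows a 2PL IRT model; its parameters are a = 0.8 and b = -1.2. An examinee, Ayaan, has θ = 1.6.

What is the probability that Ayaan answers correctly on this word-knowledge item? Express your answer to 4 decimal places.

0.9038

P(θ) = 1 / (1 + exp(−a(θ − b)))
Exponent: 0.8 × (1.6 − (-1.2)) = 2.2400
1/(1 + e^{-2.2400}) = 0.9038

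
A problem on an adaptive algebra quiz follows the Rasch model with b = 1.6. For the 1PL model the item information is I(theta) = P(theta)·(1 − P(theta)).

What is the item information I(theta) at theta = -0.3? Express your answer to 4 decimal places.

0.1132

P = 1/(1+e^{1.9000}) = 0.1301
P(1−P) = 0.1301 × 0.8699 = 0.1132
I = P(1−P) = 0.11318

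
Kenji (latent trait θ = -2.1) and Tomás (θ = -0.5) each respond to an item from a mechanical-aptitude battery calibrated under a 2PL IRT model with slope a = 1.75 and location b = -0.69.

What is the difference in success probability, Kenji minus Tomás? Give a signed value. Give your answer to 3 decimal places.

-0.504

P(θ) = 1 / (1 + exp(−a(θ − b)))
P(Kenji) = 0.0782  [exponent -2.4675]
P(Tomás) = 0.5824  [exponent 0.3325]
Difference = 0.0782 − 0.5824 = -0.5042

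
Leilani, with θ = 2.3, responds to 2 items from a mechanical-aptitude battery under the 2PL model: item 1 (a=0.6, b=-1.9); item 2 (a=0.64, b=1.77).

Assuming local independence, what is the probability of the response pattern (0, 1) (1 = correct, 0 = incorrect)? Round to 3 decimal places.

P(θ) = 1 / (1 + exp(−a(θ − b)))
P_1 = 1/(1+e^{-2.5200}) = 0.9255
P_2 = 1/(1+e^{-0.3392}) = 0.5840
L = (1−P_1) × P_2 = 0.0745 × 0.5840 = 0.04349

0.043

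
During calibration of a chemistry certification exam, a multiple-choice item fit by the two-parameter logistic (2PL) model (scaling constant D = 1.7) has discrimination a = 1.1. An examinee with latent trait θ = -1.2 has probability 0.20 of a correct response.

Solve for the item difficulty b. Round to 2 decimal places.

P(θ) = 1 / (1 + exp(−D·a(θ − b)))
logit(0.20) = ln(0.20/0.80) = -1.3863
b = θ − logit/(1.7·a) = -1.2 − (-1.3863)/1.8700 = -0.4587

-0.46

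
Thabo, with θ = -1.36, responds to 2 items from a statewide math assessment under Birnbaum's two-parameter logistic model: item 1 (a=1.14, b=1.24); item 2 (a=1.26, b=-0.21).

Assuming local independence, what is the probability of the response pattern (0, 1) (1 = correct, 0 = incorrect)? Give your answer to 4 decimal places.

0.1808

P(θ) = 1 / (1 + exp(−a(θ − b)))
P_1 = 1/(1+e^{2.9640}) = 0.0491
P_2 = 1/(1+e^{1.4490}) = 0.1902
L = (1−P_1) × P_2 = 0.9509 × 0.1902 = 0.18082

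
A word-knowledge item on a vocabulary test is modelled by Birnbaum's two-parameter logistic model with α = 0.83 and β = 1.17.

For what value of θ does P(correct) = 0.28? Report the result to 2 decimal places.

0.03

P(θ) = 1 / (1 + exp(−α(θ − β)))
logit = ln(0.2800/0.7200) = -0.9445
θ = β + logit/(α) = 1.17 + (-0.9445)/0.8300 = 0.0321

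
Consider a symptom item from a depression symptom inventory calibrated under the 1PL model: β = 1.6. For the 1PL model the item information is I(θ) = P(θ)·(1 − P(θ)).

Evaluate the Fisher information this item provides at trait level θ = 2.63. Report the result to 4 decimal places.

0.1939

P = 1/(1+e^{-1.0300}) = 0.7369
P(1−P) = 0.7369 × 0.2631 = 0.1939
I = P(1−P) = 0.19387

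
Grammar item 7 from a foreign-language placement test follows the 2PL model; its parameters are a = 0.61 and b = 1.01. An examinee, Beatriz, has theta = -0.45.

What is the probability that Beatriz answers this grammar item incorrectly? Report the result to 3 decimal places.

P(theta) = 1 / (1 + exp(−a(theta − b)))
Exponent: 0.61 × (-0.45 − 1.01) = -0.8906
1/(1 + e^{0.8906}) = 0.2910
P(incorrect) = 1 − 0.2910 = 0.7090

0.709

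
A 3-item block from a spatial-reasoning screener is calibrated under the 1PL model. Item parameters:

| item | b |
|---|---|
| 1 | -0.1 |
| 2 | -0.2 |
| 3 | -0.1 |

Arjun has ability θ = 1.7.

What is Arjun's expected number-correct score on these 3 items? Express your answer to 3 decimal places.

2.586

P(θ) = 1 / (1 + exp(−(θ − b)))
P_1 = 1/(1+e^{-1.8000}) = 0.8581
P_2 = 1/(1+e^{-1.9000}) = 0.8699
P_3 = 1/(1+e^{-1.8000}) = 0.8581
E[score] = 0.8581 + 0.8699 + 0.8581 = 2.5862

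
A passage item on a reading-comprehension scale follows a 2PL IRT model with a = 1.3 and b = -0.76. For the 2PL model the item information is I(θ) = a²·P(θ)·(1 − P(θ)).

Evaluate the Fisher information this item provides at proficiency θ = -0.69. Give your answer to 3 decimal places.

P = 1/(1+e^{-0.0910}) = 0.5227
P(1−P) = 0.5227 × 0.4773 = 0.2495
I = a² × P(1−P) = 1.3² × 0.2495 = 0.42163

0.422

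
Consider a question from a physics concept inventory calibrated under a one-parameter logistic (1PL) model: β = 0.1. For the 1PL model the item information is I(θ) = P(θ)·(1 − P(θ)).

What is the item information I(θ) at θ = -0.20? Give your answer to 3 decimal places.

0.244

P = 1/(1+e^{0.3000}) = 0.4256
P(1−P) = 0.4256 × 0.5744 = 0.2445
I = P(1−P) = 0.24446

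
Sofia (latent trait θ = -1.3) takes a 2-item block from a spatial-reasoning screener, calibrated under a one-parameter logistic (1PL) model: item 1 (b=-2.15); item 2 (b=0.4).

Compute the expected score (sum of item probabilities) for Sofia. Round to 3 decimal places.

P(θ) = 1 / (1 + exp(−(θ − b)))
P_1 = 1/(1+e^{-0.8500}) = 0.7006
P_2 = 1/(1+e^{1.7000}) = 0.1545
E[score] = 0.7006 + 0.1545 = 0.8550

0.855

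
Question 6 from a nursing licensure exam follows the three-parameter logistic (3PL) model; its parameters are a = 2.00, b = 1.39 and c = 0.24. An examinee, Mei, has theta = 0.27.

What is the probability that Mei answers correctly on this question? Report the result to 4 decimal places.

0.3131

P(theta) = c + (1 − c) · 1 / (1 + exp(−a(theta − b)))
Exponent: 2.00 × (0.27 − 1.39) = -2.2400
1/(1 + e^{2.2400}) = 0.0962
P = 0.24 + 0.76 × 0.0962 = 0.3131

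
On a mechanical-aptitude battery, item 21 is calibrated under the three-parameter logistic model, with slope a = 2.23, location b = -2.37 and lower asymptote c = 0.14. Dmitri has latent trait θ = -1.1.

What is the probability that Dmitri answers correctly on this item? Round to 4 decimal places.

P(θ) = c + (1 − c) · 1 / (1 + exp(−a(θ − b)))
Exponent: 2.23 × (-1.1 − (-2.37)) = 2.8321
1/(1 + e^{-2.8321}) = 0.9444
P = 0.14 + 0.86 × 0.9444 = 0.9522

0.9522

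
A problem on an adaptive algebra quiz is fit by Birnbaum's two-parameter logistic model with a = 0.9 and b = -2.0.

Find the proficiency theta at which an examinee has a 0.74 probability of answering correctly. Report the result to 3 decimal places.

-0.838

P(theta) = 1 / (1 + exp(−a(theta − b)))
logit = ln(0.7400/0.2600) = 1.0460
theta = b + logit/(a) = -2.0 + 1.0460/0.9000 = -0.8378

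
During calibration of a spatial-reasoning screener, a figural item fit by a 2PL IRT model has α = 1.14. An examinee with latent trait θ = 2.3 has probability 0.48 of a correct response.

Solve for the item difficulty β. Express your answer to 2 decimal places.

2.37

P(θ) = 1 / (1 + exp(−α(θ − β)))
logit(0.48) = ln(0.48/0.52) = -0.0800
β = θ − logit/(α) = 2.3 − (-0.0800)/1.1400 = 2.3702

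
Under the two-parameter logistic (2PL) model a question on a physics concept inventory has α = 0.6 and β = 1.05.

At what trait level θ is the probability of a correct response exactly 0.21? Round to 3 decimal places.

-1.158

P(θ) = 1 / (1 + exp(−α(θ − β)))
logit = ln(0.2100/0.7900) = -1.3249
θ = β + logit/(α) = 1.05 + (-1.3249)/0.6000 = -1.1582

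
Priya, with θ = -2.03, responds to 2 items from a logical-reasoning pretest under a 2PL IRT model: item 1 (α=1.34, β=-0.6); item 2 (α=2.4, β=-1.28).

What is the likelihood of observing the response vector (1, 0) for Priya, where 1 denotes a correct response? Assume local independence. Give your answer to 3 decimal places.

P(θ) = 1 / (1 + exp(−α(θ − β)))
P_1 = 1/(1+e^{1.9162}) = 0.1283
P_2 = 1/(1+e^{1.8000}) = 0.1419
L = P_1 × (1−P_2) = 0.1283 × 0.8581 = 0.11009

0.110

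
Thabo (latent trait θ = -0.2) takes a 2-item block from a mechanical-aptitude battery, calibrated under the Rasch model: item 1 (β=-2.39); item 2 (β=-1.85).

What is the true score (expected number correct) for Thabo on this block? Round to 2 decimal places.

P(θ) = 1 / (1 + exp(−(θ − β)))
P_1 = 1/(1+e^{-2.1900}) = 0.8993
P_2 = 1/(1+e^{-1.6500}) = 0.8389
E[score] = 0.8993 + 0.8389 = 1.7382

1.74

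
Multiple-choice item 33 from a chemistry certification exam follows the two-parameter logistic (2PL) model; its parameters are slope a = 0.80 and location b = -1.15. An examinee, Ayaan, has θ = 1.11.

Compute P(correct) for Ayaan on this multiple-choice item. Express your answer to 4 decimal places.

0.8591

P(θ) = 1 / (1 + exp(−a(θ − b)))
Exponent: 0.80 × (1.11 − (-1.15)) = 1.8080
1/(1 + e^{-1.8080}) = 0.8591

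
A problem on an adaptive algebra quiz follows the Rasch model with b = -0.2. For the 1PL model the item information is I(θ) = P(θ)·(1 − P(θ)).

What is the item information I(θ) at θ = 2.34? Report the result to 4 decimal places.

0.0678

P = 1/(1+e^{-2.5400}) = 0.9269
P(1−P) = 0.9269 × 0.0731 = 0.0678
I = P(1−P) = 0.06776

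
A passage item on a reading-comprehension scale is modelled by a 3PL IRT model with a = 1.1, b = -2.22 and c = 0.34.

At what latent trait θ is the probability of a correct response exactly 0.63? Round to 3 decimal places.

P(θ) = c + (1 − c) · 1 / (1 + exp(−a(θ − b)))
Remove guessing floor: (0.63 − 0.34)/(1 − 0.34) = 0.4394
logit = ln(0.4394/0.5606) = -0.2436
θ = b + logit/(a) = -2.22 + (-0.2436)/1.1000 = -2.4415

-2.441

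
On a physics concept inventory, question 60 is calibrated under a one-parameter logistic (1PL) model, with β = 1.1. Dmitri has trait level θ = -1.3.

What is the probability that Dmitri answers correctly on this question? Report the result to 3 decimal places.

0.083

P(θ) = 1 / (1 + exp(−(θ − β)))
Exponent: (-1.3 − 1.1) = -2.4000
1/(1 + e^{2.4000}) = 0.0832
P = 0.0832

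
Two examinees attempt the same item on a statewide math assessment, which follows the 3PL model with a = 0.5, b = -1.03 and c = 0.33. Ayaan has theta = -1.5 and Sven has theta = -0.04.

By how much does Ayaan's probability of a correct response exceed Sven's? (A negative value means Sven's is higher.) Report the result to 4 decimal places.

-0.1204

P(theta) = c + (1 − c) · 1 / (1 + exp(−a(theta − b)))
P(Ayaan) = 0.6258  [exponent -0.2350]
P(Sven) = 0.7463  [exponent 0.4950]
Difference = 0.6258 − 0.7463 = -0.1204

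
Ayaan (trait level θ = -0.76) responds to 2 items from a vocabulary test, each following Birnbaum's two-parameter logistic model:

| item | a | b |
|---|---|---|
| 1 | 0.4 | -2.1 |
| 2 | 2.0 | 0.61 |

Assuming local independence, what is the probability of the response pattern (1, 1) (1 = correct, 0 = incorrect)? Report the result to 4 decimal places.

P(θ) = 1 / (1 + exp(−a(θ − b)))
P_1 = 1/(1+e^{-0.5360}) = 0.6309
P_2 = 1/(1+e^{2.7400}) = 0.0607
L = P_1 × P_2 = 0.6309 × 0.0607 = 0.03827

0.0383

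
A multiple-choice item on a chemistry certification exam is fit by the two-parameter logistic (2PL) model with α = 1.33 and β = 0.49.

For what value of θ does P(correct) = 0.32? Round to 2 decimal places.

-0.08

P(θ) = 1 / (1 + exp(−α(θ − β)))
logit = ln(0.3200/0.6800) = -0.7538
θ = β + logit/(α) = 0.49 + (-0.7538)/1.3300 = -0.0767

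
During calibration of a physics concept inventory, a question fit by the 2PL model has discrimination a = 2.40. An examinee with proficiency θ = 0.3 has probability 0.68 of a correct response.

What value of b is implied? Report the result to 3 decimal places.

-0.014

P(θ) = 1 / (1 + exp(−a(θ − b)))
logit(0.68) = ln(0.68/0.32) = 0.7538
b = θ − logit/(a) = 0.3 − 0.7538/2.4000 = -0.0141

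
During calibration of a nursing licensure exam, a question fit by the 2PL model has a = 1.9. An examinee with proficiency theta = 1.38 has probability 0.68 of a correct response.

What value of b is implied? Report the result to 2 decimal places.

P(theta) = 1 / (1 + exp(−a(theta − b)))
logit(0.68) = ln(0.68/0.32) = 0.7538
b = theta − logit/(a) = 1.38 − 0.7538/1.9000 = 0.9833

0.98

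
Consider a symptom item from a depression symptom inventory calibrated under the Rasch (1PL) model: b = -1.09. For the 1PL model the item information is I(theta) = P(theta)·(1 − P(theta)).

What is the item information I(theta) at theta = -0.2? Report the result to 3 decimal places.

0.206

P = 1/(1+e^{-0.8900}) = 0.7089
P(1−P) = 0.7089 × 0.2911 = 0.2064
I = P(1−P) = 0.20636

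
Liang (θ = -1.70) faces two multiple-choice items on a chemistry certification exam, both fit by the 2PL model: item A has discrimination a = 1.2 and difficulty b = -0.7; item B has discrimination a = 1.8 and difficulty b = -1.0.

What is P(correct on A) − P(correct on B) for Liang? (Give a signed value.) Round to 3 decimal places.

0.011

P(θ) = 1 / (1 + exp(−a(θ − b)))
P_A = 0.2315
P_B = 0.2210
P_A − P_B = 0.0105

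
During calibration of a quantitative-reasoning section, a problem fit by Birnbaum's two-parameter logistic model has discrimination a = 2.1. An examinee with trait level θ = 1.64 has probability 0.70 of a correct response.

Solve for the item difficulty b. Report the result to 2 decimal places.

1.24

P(θ) = 1 / (1 + exp(−a(θ − b)))
logit(0.70) = ln(0.70/0.30) = 0.8473
b = θ − logit/(a) = 1.64 − 0.8473/2.1000 = 1.2365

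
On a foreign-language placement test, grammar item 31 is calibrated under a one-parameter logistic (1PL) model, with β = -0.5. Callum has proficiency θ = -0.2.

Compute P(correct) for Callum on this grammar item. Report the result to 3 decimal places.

P(θ) = 1 / (1 + exp(−(θ − β)))
Exponent: (-0.2 − (-0.5)) = 0.3000
1/(1 + e^{-0.3000}) = 0.5744
P = 0.5744

0.574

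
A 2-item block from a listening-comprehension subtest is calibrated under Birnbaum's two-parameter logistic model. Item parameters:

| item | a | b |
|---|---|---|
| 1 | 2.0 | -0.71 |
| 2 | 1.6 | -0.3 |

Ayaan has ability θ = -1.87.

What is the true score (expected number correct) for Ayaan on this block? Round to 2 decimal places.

P(θ) = 1 / (1 + exp(−a(θ − b)))
P_1 = 1/(1+e^{2.3200}) = 0.0895
P_2 = 1/(1+e^{2.5120}) = 0.0750
E[score] = 0.0895 + 0.0750 = 0.1645

0.16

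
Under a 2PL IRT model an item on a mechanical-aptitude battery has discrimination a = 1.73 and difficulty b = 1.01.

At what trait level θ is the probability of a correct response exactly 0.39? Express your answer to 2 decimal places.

0.75

P(θ) = 1 / (1 + exp(−a(θ − b)))
logit = ln(0.3900/0.6100) = -0.4473
θ = b + logit/(a) = 1.01 + (-0.4473)/1.7300 = 0.7514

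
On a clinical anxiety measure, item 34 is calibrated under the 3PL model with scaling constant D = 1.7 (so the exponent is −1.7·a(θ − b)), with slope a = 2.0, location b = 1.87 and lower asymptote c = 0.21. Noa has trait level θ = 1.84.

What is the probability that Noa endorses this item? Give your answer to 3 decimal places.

0.585

P(θ) = c + (1 − c) · 1 / (1 + exp(−D·a(θ − b)))
Exponent: 1.7 × 2.0 × (1.84 − 1.87) = -0.1020
1/(1 + e^{0.1020}) = 0.4745
P = 0.21 + 0.79 × 0.4745 = 0.5849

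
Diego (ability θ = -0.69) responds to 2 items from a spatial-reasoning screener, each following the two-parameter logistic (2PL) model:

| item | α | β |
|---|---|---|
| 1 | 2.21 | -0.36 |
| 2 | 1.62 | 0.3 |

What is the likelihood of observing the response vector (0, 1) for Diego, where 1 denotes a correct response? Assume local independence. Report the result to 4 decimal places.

P(θ) = 1 / (1 + exp(−α(θ − β)))
P_1 = 1/(1+e^{0.7293}) = 0.3253
P_2 = 1/(1+e^{1.6038}) = 0.1675
L = (1−P_1) × P_2 = 0.6747 × 0.1675 = 0.11297

0.1130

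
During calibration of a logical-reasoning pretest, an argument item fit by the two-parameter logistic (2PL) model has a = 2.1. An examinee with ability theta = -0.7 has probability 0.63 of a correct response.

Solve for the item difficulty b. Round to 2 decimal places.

P(theta) = 1 / (1 + exp(−a(theta − b)))
logit(0.63) = ln(0.63/0.37) = 0.5322
b = theta − logit/(a) = -0.7 − 0.5322/2.1000 = -0.9534

-0.95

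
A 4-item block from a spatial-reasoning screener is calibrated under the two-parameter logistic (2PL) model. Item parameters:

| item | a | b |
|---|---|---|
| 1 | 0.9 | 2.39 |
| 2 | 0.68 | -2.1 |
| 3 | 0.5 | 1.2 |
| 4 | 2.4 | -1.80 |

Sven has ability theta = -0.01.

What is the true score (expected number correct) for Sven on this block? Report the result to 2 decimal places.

P(theta) = 1 / (1 + exp(−a(theta − b)))
P_1 = 1/(1+e^{2.1600}) = 0.1034
P_2 = 1/(1+e^{-1.4212}) = 0.8055
P_3 = 1/(1+e^{0.6050}) = 0.3532
P_4 = 1/(1+e^{-4.2960}) = 0.9866
E[score] = 0.1034 + 0.8055 + 0.3532 + 0.9866 = 2.2487

2.25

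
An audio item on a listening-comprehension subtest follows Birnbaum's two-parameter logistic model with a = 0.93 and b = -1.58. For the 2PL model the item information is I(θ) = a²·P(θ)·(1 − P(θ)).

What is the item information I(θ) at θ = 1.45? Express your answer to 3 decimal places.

0.046

P = 1/(1+e^{-2.8179}) = 0.9436
P(1−P) = 0.9436 × 0.0564 = 0.0532
I = a² × P(1−P) = 0.93² × 0.0532 = 0.04600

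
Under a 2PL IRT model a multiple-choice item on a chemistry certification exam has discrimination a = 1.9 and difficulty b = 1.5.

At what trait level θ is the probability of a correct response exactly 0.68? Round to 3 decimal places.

P(θ) = 1 / (1 + exp(−a(θ − b)))
logit = ln(0.6800/0.3200) = 0.7538
θ = b + logit/(a) = 1.5 + 0.7538/1.9000 = 1.8967

1.897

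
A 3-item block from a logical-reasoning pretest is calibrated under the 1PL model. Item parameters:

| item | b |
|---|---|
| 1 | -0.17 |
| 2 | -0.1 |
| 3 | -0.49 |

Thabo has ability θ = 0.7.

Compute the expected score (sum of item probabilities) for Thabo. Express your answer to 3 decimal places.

P(θ) = 1 / (1 + exp(−(θ − b)))
P_1 = 1/(1+e^{-0.8700}) = 0.7047
P_2 = 1/(1+e^{-0.8000}) = 0.6900
P_3 = 1/(1+e^{-1.1900}) = 0.7667
E[score] = 0.7047 + 0.6900 + 0.7667 = 2.1615

2.161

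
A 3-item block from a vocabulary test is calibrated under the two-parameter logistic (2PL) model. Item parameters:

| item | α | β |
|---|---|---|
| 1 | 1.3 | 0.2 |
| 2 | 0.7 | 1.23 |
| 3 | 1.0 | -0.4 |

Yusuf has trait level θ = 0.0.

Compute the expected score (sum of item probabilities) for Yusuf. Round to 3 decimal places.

1.331

P(θ) = 1 / (1 + exp(−α(θ − β)))
P_1 = 1/(1+e^{0.2600}) = 0.4354
P_2 = 1/(1+e^{0.8610}) = 0.2971
P_3 = 1/(1+e^{-0.4000}) = 0.5987
E[score] = 0.4354 + 0.2971 + 0.5987 = 1.3312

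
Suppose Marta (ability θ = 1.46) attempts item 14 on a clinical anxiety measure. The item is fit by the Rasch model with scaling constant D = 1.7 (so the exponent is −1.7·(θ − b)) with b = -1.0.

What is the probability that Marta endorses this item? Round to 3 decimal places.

0.985

P(θ) = 1 / (1 + exp(−D·(θ − b)))
Exponent: 1.7 × (1.46 − (-1.0)) = 4.1820
1/(1 + e^{-4.1820}) = 0.9850
P = 0.9850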